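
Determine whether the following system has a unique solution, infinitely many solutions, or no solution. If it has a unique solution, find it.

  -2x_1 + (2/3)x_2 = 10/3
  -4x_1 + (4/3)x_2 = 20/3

Row-reduce:
R1 ← R1 / (-2).
R2 ← R2 + 4·R1.
Rank is 1 with 2 unknowns, leaving x_2 free.

infinitely many solutions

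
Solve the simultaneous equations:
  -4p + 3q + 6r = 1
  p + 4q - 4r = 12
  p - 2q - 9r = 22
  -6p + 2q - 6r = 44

Row-reduce:
R1 ← R1 / (-4).
R2 ← R2 − 1·R1.
R3 ← R3 − 1·R1.
R4 ← R4 + 6·R1.
R2 ← R2 / (19/4).
R1 ← R1 + 3/4·R2.
R3 ← R3 + 5/4·R2.
R4 ← R4 + 5/2·R2.
R3 ← R3 / (-155/19).
R1 ← R1 + 36/19·R3.
R2 ← R2 + 10/19·R3.
R4 ← R4 + 310/19·R3.
Row 4 reduces to 0 = -2, a contradiction. The system is inconsistent.

no solution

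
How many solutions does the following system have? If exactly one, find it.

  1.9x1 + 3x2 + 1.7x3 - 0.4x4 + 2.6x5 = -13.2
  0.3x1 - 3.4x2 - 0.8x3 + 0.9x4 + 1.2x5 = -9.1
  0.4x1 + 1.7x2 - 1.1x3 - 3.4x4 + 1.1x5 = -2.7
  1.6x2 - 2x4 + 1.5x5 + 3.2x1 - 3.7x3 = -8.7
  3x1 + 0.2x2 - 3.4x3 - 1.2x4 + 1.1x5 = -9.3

x1 = -4, x2 = 2, x3 = -2, x4 = 1, x5 = -3

Row-reduce the augmented matrix:
R1 ← R1 / (19/10).
R2 ← R2 − 3/10·R1.
R3 ← R3 − 2/5·R1.
R4 ← R4 − 16/5·R1.
R5 ← R5 − 3·R1.
R2 ← R2 / (-368/95).
R1 ← R1 − 30/19·R2.
R3 ← R3 − 203/190·R2.
R4 ← R4 + 328/95·R2.
R5 ← R5 + 431/95·R2.
R3 ← R3 / (-12899/7360).
R1 ← R1 − 169/368·R3.
R2 ← R2 − 203/736·R3.
R4 ← R4 + 2581/460·R3.
R5 ← R5 + 3557/736·R3.
R4 ← R4 / (977769/128990).
R1 ← R1 + 7961/12899·R4.
R2 ← R2 + 9399/12899·R4.
R3 ← R3 − 22449/12899·R4.
R5 ← R5 − 433053/64495·R4.
R5 ← R5 / (-756257/1086410).
R1 ← R1 − 1368463/977769·R5.
R2 ← R2 + 16648/25071·R5.
R3 ← R3 − 309379/325923·R5.
R4 ← R4 + 780257/977769·R5.
Reading off the reduced rows gives x1 = -4, x2 = 2, x3 = -2, x4 = 1, x5 = -3.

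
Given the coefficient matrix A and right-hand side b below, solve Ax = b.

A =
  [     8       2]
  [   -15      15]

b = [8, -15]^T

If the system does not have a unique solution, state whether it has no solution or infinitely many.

Row-reduce the augmented matrix:
R1 ← R1 / (8).
R2 ← R2 + 15·R1.
R2 ← R2 / (75/4).
R1 ← R1 − 1/4·R2.
Reading off the reduced rows gives x_1 = 1, x_2 = 0.

x_1 = 1, x_2 = 0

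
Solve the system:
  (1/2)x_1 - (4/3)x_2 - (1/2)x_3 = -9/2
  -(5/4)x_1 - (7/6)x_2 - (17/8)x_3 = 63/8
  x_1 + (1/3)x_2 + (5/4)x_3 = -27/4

Row-reduce:
R1 ← R1 / (1/2).
R2 ← R2 + 5/4·R1.
R3 ← R3 − 1·R1.
R2 ← R2 / (-9/2).
R1 ← R1 + 8/3·R2.
R3 ← R3 − 3·R2.
Rank is 2 with 3 unknowns, leaving x_3 free.

infinitely many solutions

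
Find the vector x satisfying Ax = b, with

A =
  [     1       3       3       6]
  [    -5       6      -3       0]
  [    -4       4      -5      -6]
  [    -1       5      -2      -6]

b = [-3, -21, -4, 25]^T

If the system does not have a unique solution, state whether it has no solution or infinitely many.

Row-reduce the augmented matrix:
R2 ← R2 + 5·R1.
R3 ← R3 + 4·R1.
R4 ← R4 + 1·R1.
R2 ← R2 / (21).
R1 ← R1 − 3·R2.
R3 ← R3 − 16·R2.
R4 ← R4 − 8·R2.
R3 ← R3 / (-15/7).
R1 ← R1 − 9/7·R3.
R2 ← R2 − 4/7·R3.
R4 ← R4 + 25/7·R3.
R4 ← R4 / (-10/3).
R1 ← R1 + 6/5·R4.
R2 ← R2 − 2/15·R4.
R3 ← R3 − 34/15·R4.
Reading off the reduced rows gives x_1 = 3, x_2 = 2, x_3 = 6, x_4 = -5.

x_1 = 3, x_2 = 2, x_3 = 6, x_4 = -5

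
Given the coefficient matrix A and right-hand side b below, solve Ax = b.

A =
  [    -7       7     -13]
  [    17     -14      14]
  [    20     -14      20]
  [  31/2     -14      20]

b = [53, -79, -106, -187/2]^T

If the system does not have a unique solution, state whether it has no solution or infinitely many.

no solution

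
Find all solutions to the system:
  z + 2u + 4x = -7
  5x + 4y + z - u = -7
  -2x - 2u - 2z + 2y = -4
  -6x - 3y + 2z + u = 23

Row-reduce the augmented matrix:
R1 ← R1 / (4).
R2 ← R2 − 5·R1.
R3 ← R3 + 2·R1.
R4 ← R4 + 6·R1.
R2 ← R2 / (4).
R3 ← R3 − 2·R2.
R4 ← R4 + 3·R2.
R3 ← R3 / (-11/8).
R1 ← R1 − 1/4·R3.
R2 ← R2 + 1/16·R3.
R4 ← R4 − 53/16·R3.
R4 ← R4 / (35/11).
R1 ← R1 − 7/11·R4.
R2 ← R2 + 10/11·R4.
R3 ← R3 + 6/11·R4.
Reading off the reduced rows gives x = -2, y = -1, z = 5, u = -2.

x = -2, y = -1, z = 5, u = -2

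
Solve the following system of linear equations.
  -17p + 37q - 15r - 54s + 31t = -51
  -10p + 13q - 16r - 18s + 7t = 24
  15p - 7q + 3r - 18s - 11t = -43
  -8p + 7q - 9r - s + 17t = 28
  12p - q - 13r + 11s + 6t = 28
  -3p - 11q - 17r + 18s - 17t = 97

no solution

Row-reduce:
R1 ← R1 / (-17).
R2 ← R2 + 10·R1.
R3 ← R3 − 15·R1.
R4 ← R4 + 8·R1.
R5 ← R5 − 12·R1.
R6 ← R6 + 3·R1.
R2 ← R2 / (-149/17).
R1 ← R1 + 37/17·R2.
R3 ← R3 − 436/17·R2.
R4 ← R4 + 177/17·R2.
R5 ← R5 − 427/17·R2.
R6 ← R6 + 298/17·R2.
R3 ← R3 / (-4654/149).
R1 ← R1 − 397/149·R3.
R2 ← R2 − 122/149·R3.
R4 ← R4 − 981/149·R3.
R5 ← R5 + 6579/149·R3.
R4 ← R4 / (6313/2327).
R1 ← R1 + 5598/2327·R4.
R2 ← R2 + 5202/2327·R4.
R3 ← R3 − 1890/2327·R4.
R5 ← R5 − 112141/2327·R4.
R5 ← R5 / (-1256367/6313).
R1 ← R1 − 65921/6313·R5.
R2 ← R2 − 69215/6313·R5.
R3 ← R3 + 19861/6313·R5.
R4 ← R4 − 28565/6313·R5.
Row 6 reduces to 0 = -2, a contradiction. The system is inconsistent.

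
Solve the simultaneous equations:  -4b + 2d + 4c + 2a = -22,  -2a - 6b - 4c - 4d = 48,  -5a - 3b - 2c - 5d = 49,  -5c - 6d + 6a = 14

a = -4, b = -2, c = -4, d = -3

Row-reduce the augmented matrix:
R1 ← R1 / (2).
R2 ← R2 + 2·R1.
R3 ← R3 + 5·R1.
R4 ← R4 − 6·R1.
R2 ← R2 / (-10).
R1 ← R1 + 2·R2.
R3 ← R3 + 13·R2.
R4 ← R4 − 12·R2.
R3 ← R3 / (8).
R1 ← R1 − 2·R3.
R4 ← R4 + 17·R3.
R4 ← R4 / (-71/8).
R1 ← R1 − 3/4·R4.
R2 ← R2 − 1/5·R4.
R3 ← R3 − 13/40·R4.
Reading off the reduced rows gives a = -4, b = -2, c = -4, d = -3.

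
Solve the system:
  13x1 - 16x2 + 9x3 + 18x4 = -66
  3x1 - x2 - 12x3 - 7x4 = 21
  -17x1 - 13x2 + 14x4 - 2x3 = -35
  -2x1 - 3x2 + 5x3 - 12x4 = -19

x1 = 0, x2 = 3, x3 = -2, x4 = 0

Row-reduce the augmented matrix:
R1 ← R1 / (13).
R2 ← R2 − 3·R1.
R3 ← R3 + 17·R1.
R4 ← R4 + 2·R1.
R2 ← R2 / (35/13).
R1 ← R1 + 16/13·R2.
R3 ← R3 + 441/13·R2.
R4 ← R4 + 71/13·R2.
R3 ← R3 / (-838/5).
R1 ← R1 + 201/35·R3.
R2 ← R2 + 183/35·R3.
R4 ← R4 + 776/35·R3.
R4 ← R4 / (-7639/419).
R1 ← R1 + 155/838·R4.
R2 ← R2 + 779/838·R4.
R3 ← R3 − 515/838·R4.
Reading off the reduced rows gives x1 = 0, x2 = 3, x3 = -2, x4 = 0.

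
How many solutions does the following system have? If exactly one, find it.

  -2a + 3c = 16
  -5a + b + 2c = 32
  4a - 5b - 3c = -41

a = -5, b = 3, c = 2

Row-reduce the augmented matrix:
R1 ← R1 / (-2).
R2 ← R2 + 5·R1.
R3 ← R3 − 4·R1.
R3 ← R3 + 5·R2.
R3 ← R3 / (-49/2).
R1 ← R1 + 3/2·R3.
R2 ← R2 + 11/2·R3.
Reading off the reduced rows gives a = -5, b = 3, c = 2.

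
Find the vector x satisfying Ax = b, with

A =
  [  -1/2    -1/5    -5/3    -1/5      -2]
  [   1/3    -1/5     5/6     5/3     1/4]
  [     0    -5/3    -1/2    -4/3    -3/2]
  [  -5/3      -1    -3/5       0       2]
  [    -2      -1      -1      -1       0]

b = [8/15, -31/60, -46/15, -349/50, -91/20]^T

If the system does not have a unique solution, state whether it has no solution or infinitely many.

x_1 = 1/2, x_2 = 3, x_3 = 4/5, x_4 = -1/4, x_5 = -4/3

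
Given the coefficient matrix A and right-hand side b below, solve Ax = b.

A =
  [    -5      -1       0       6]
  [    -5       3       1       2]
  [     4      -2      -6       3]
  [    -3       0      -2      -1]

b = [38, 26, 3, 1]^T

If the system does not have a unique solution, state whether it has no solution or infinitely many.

Row-reduce the augmented matrix:
R1 ← R1 / (-5).
R2 ← R2 + 5·R1.
R3 ← R3 − 4·R1.
R4 ← R4 + 3·R1.
R2 ← R2 / (4).
R1 ← R1 − 1/5·R2.
R3 ← R3 + 14/5·R2.
R4 ← R4 − 3/5·R2.
R3 ← R3 / (-53/10).
R1 ← R1 + 1/20·R3.
R2 ← R2 − 1/4·R3.
R4 ← R4 + 43/20·R3.
R4 ← R4 / (-639/106).
R1 ← R1 + 111/106·R4.
R2 ← R2 + 81/106·R4.
R3 ← R3 + 50/53·R4.
Reading off the reduced rows gives x_1 = -2, x_2 = 2, x_3 = 0, x_4 = 5.

x_1 = -2, x_2 = 2, x_3 = 0, x_4 = 5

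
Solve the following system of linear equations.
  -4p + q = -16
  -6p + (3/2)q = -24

Row-reduce:
R1 ← R1 / (-4).
R2 ← R2 + 6·R1.
Rank is 1 with 2 unknowns, leaving q free.

infinitely many solutions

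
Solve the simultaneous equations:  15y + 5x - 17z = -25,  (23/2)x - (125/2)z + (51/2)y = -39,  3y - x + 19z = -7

no solution

Row-reduce:
R1 ← R1 / (5).
R2 ← R2 − 23/2·R1.
R3 ← R3 + 1·R1.
R2 ← R2 / (-9).
R1 ← R1 − 3·R2.
R3 ← R3 − 6·R2.
Row 3 reduces to 0 = 1/3, a contradiction. The system is inconsistent.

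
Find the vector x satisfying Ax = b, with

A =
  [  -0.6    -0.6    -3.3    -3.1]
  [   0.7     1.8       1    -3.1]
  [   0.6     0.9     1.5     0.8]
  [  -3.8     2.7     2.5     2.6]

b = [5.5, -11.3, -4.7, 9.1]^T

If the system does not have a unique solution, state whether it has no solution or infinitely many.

x_1 = -3, x_2 = 0, x_3 = -3, x_4 = 2

Row-reduce the augmented matrix:
R1 ← R1 / (-3/5).
R2 ← R2 − 7/10·R1.
R3 ← R3 − 3/5·R1.
R4 ← R4 + 19/5·R1.
R2 ← R2 / (11/10).
R1 ← R1 − 1·R2.
R3 ← R3 − 3/10·R2.
R4 ← R4 − 13/2·R2.
R3 ← R3 / (-45/44).
R1 ← R1 − 89/11·R3.
R2 ← R2 + 57/22·R3.
R4 ← R4 − 8853/220·R3.
R4 ← R4 / (16313/375).
R1 ← R1 − 1703/225·R4.
R2 ← R2 + 123/25·R4.
R3 ← R3 − 103/225·R4.
Reading off the reduced rows gives x_1 = -3, x_2 = 0, x_3 = -3, x_4 = 2.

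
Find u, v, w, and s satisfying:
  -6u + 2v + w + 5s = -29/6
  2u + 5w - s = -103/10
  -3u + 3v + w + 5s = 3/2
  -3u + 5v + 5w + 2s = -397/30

Row-reduce the augmented matrix:
R1 ← R1 / (-6).
R2 ← R2 − 2·R1.
R3 ← R3 + 3·R1.
R4 ← R4 + 3·R1.
R2 ← R2 / (2/3).
R1 ← R1 + 1/3·R2.
R3 ← R3 − 2·R2.
R4 ← R4 − 4·R2.
R3 ← R3 / (-31/2).
R1 ← R1 − 5/2·R3.
R2 ← R2 − 8·R3.
R4 ← R4 + 55/2·R3.
R4 ← R4 / (-167/31).
R1 ← R1 + 13/31·R4.
R2 ← R2 − 39/31·R4.
R3 ← R3 + 1/31·R4.
Reading off the reduced rows gives u = 2, v = 1/3, w = -5/2, s = 9/5.

u = 2, v = 1/3, w = -5/2, s = 9/5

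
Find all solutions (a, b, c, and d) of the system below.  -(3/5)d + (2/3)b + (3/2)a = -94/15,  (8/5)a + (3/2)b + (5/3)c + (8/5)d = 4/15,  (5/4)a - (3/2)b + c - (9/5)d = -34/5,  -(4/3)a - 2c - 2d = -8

Row-reduce the augmented matrix:
R1 ← R1 / (3/2).
R2 ← R2 − 8/5·R1.
R3 ← R3 − 5/4·R1.
R4 ← R4 + 4/3·R1.
R2 ← R2 / (71/90).
R1 ← R1 − 4/9·R2.
R3 ← R3 + 37/18·R2.
R4 ← R4 − 16/27·R2.
R3 ← R3 / (1138/213).
R1 ← R1 + 200/213·R3.
R2 ← R2 − 150/71·R3.
R4 ← R4 + 2078/639·R3.
R4 ← R4 / (-8277/5690).
R1 ← R1 + 492/569·R4.
R2 ← R2 − 5949/5690·R4.
R3 ← R3 − 9663/11380·R4.
Reading off the reduced rows gives a = 0, b = -4, c = -2, d = 6.

a = 0, b = -4, c = -2, d = 6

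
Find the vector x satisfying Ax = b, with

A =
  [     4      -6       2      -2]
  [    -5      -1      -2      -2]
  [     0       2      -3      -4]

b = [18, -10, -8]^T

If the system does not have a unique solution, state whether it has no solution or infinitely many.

infinitely many solutions

Row-reduce:
R1 ← R1 / (4).
R2 ← R2 + 5·R1.
R2 ← R2 / (-17/2).
R1 ← R1 + 3/2·R2.
R3 ← R3 − 2·R2.
R3 ← R3 / (-49/17).
R1 ← R1 − 7/17·R3.
R2 ← R2 + 1/17·R3.
Rank is 3 with 4 unknowns, leaving x_4 free.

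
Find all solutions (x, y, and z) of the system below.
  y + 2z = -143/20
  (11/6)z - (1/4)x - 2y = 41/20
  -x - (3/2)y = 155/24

Row-reduce the augmented matrix:
Swap R1 and R2.
R1 ← R1 / (-1/4).
R3 ← R3 + 1·R1.
R1 ← R1 − 8·R2.
R3 ← R3 − 13/2·R2.
R3 ← R3 / (-61/3).
R1 ← R1 + 70/3·R3.
R2 ← R2 − 2·R3.
Reading off the reduced rows gives x = -7/3, y = -11/4, z = -11/5.

x = -7/3, y = -11/4, z = -11/5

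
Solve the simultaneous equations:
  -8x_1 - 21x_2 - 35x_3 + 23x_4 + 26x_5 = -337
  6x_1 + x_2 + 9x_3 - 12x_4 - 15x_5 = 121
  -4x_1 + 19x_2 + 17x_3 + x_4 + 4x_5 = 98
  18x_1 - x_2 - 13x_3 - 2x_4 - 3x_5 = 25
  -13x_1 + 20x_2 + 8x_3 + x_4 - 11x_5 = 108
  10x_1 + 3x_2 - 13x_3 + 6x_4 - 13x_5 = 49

no solution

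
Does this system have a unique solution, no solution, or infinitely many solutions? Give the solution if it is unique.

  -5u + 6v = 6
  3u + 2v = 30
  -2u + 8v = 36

u = 6, v = 6

Row-reduce the augmented matrix:
R1 ← R1 / (-5).
R2 ← R2 − 3·R1.
R3 ← R3 + 2·R1.
R2 ← R2 / (28/5).
R1 ← R1 + 6/5·R2.
R3 ← R3 − 28/5·R2.
R3 reduces to 0 = 0, so the extra equation is consistent.
Reading off the reduced rows gives u = 6, v = 6.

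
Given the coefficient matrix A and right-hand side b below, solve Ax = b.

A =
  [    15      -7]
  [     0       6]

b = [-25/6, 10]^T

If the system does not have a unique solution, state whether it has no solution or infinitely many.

Row-reduce the augmented matrix:
R1 ← R1 / (15).
R2 ← R2 / (6).
R1 ← R1 + 7/15·R2.
Reading off the reduced rows gives x_1 = 1/2, x_2 = 5/3.

x_1 = 1/2, x_2 = 5/3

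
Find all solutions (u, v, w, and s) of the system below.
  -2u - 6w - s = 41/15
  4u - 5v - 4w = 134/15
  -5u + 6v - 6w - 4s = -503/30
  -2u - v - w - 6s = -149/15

u = -3/2, v = -8/3, w = -2/5, s = 8/3

Row-reduce the augmented matrix:
R1 ← R1 / (-2).
R2 ← R2 − 4·R1.
R3 ← R3 + 5·R1.
R4 ← R4 + 2·R1.
R2 ← R2 / (-5).
R3 ← R3 − 6·R2.
R4 ← R4 + 1·R2.
R3 ← R3 / (-51/5).
R1 ← R1 − 3·R3.
R2 ← R2 − 16/5·R3.
R4 ← R4 − 41/5·R3.
R4 ← R4 / (-263/34).
R1 ← R1 + 11/17·R4.
R2 ← R2 + 14/17·R4.
R3 ← R3 − 13/34·R4.
Reading off the reduced rows gives u = -3/2, v = -8/3, w = -2/5, s = 8/3.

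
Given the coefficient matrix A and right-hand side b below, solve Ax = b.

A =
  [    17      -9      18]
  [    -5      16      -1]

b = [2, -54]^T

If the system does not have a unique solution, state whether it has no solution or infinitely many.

infinitely many solutions

Row-reduce:
R1 ← R1 / (17).
R2 ← R2 + 5·R1.
R2 ← R2 / (227/17).
R1 ← R1 + 9/17·R2.
Rank is 2 with 3 unknowns, leaving x_3 free.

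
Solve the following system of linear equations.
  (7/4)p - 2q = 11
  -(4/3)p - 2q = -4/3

Row-reduce the augmented matrix:
R1 ← R1 / (7/4).
R2 ← R2 + 4/3·R1.
R2 ← R2 / (-74/21).
R1 ← R1 + 8/7·R2.
Reading off the reduced rows gives p = 4, q = -2.

p = 4, q = -2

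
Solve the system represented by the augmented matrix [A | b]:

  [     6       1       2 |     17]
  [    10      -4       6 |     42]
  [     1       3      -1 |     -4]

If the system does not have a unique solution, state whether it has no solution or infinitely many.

Row-reduce:
R1 ← R1 / (6).
R2 ← R2 − 10·R1.
R3 ← R3 − 1·R1.
R2 ← R2 / (-17/3).
R1 ← R1 − 1/6·R2.
R3 ← R3 − 17/6·R2.
Rank is 2 with 3 unknowns, leaving x_3 free.

infinitely many solutions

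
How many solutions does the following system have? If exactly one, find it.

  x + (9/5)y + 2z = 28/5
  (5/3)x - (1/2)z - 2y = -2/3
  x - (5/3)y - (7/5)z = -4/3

Row-reduce the augmented matrix:
R2 ← R2 − 5/3·R1.
R3 ← R3 − 1·R1.
R2 ← R2 / (-5).
R1 ← R1 − 9/5·R2.
R3 ← R3 + 52/15·R2.
R3 ← R3 / (-167/225).
R1 ← R1 − 31/50·R3.
R2 ← R2 − 23/30·R3.
Reading off the reduced rows gives x = 2, y = 2, z = 0.

x = 2, y = 2, z = 0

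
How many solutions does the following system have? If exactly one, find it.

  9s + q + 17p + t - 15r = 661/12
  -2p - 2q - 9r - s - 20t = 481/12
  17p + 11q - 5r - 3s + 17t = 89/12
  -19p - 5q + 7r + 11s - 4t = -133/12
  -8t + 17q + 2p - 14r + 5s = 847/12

p = 1, q = 3/2, r = -3/2, s = 7/4, t = -5/3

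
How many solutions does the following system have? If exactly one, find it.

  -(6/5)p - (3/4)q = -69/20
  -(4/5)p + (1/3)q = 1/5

p = 1, q = 3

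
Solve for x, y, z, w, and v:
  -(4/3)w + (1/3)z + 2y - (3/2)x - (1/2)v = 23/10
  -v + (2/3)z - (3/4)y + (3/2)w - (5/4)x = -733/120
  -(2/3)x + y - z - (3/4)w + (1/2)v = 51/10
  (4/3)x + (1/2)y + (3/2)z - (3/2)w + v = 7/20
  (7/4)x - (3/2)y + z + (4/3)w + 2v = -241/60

x = 0, y = 1/2, z = -13/5, w = -2, v = 1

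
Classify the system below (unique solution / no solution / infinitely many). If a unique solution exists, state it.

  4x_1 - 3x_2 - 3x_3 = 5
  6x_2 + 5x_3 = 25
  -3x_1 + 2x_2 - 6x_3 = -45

Row-reduce the augmented matrix:
R1 ← R1 / (4).
R3 ← R3 + 3·R1.
R2 ← R2 / (6).
R1 ← R1 + 3/4·R2.
R3 ← R3 + 1/4·R2.
R3 ← R3 / (-193/24).
R1 ← R1 + 1/8·R3.
R2 ← R2 − 5/6·R3.
Reading off the reduced rows gives x_1 = 5, x_2 = 0, x_3 = 5.

x_1 = 5, x_2 = 0, x_3 = 5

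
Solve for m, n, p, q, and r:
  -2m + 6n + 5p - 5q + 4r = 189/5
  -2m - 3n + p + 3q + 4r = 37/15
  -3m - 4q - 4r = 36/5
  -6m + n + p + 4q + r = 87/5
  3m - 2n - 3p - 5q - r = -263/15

m = -12/5, n = 2, p = 3, q = -2/3, r = 2/3

Row-reduce the augmented matrix:
R1 ← R1 / (-2).
R2 ← R2 + 2·R1.
R3 ← R3 + 3·R1.
R4 ← R4 + 6·R1.
R5 ← R5 − 3·R1.
R2 ← R2 / (-9).
R1 ← R1 + 3·R2.
R3 ← R3 + 9·R2.
R4 ← R4 + 17·R2.
R5 ← R5 − 7·R2.
R3 ← R3 / (-7/2).
R1 ← R1 + 7/6·R3.
R2 ← R2 − 4/9·R3.
R4 ← R4 + 58/9·R3.
R5 ← R5 − 25/18·R3.
R4 ← R4 / (767/63).
R1 ← R1 − 4/3·R4.
R2 ← R2 + 92/63·R4.
R3 ← R3 − 9/7·R4.
R5 ← R5 + 508/63·R4.
R5 ← R5 / (4557/767).
R1 ← R1 − 400/767·R5.
R2 ← R2 + 292/767·R5.
R3 ← R3 − 1591/767·R5.
R4 ← R4 − 467/767·R5.
Reading off the reduced rows gives m = -12/5, n = 2, p = 3, q = -2/3, r = 2/3.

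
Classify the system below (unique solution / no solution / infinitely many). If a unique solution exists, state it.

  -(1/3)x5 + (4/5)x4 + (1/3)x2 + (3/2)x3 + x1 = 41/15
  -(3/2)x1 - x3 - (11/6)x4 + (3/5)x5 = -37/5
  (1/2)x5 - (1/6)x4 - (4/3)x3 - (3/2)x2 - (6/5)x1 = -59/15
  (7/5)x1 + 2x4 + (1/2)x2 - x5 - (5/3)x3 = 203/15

Row-reduce:
R2 ← R2 + 3/2·R1.
R3 ← R3 + 6/5·R1.
R4 ← R4 − 7/5·R1.
R2 ← R2 / (1/2).
R1 ← R1 − 1/3·R2.
R3 ← R3 + 11/10·R2.
R4 ← R4 − 1/30·R2.
R3 ← R3 / (193/60).
R1 ← R1 − 2/3·R3.
R2 ← R2 − 5/2·R3.
R4 ← R4 + 77/20·R3.
R4 ← R4 / (709/3474).
R1 ← R1 − 2339/1737·R4.
R2 ← R2 + 2317/2895·R4.
R3 ← R3 + 36/193·R4.
Rank is 4 with 5 unknowns, leaving x5 free.

infinitely many solutions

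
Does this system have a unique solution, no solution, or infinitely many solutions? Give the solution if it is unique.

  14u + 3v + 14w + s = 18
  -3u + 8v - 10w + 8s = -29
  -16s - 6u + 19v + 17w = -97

Row-reduce:
R1 ← R1 / (14).
R2 ← R2 + 3·R1.
R3 ← R3 + 6·R1.
R2 ← R2 / (121/14).
R1 ← R1 − 3/14·R2.
R3 ← R3 − 142/7·R2.
R3 ← R3 / (4771/121).
R1 ← R1 − 142/121·R3.
R2 ← R2 + 98/121·R3.
Rank is 3 with 4 unknowns, leaving s free.

infinitely many solutions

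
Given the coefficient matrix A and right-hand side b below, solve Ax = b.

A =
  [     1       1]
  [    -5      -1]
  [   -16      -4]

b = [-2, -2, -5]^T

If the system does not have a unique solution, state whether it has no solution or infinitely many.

Row-reduce:
R2 ← R2 + 5·R1.
R3 ← R3 + 16·R1.
R2 ← R2 / (4).
R1 ← R1 − 1·R2.
R3 ← R3 − 12·R2.
Row 3 reduces to 0 = -1, a contradiction. The system is inconsistent.

no solution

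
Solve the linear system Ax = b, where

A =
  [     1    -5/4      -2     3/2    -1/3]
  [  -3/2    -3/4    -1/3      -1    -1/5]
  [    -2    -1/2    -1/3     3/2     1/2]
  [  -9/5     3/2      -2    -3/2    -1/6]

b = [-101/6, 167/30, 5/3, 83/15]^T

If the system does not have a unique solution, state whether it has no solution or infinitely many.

Row-reduce:
R2 ← R2 + 3/2·R1.
R3 ← R3 + 2·R1.
R4 ← R4 + 9/5·R1.
R2 ← R2 / (-21/8).
R1 ← R1 + 5/4·R2.
R3 ← R3 + 3·R2.
R4 ← R4 + 3/4·R2.
R3 ← R3 / (-11/21).
R1 ← R1 + 26/63·R3.
R2 ← R2 − 80/63·R3.
R4 ← R4 + 488/105·R3.
R4 ← R4 / (-581/22).
R1 ← R1 + 50/33·R4.
R2 ← R2 − 230/33·R4.
R3 ← R3 + 129/22·R4.
Rank is 4 with 5 unknowns, leaving x_5 free.

infinitely many solutions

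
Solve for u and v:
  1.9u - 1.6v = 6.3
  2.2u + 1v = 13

u = 5, v = 2

From equation 2: v = 13 − 11/5·u.
Substitute into equation 1 and solve: u = 5.
Then v = 2.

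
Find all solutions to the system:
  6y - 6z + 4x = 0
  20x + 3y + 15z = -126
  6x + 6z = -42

infinitely many solutions

Row-reduce:
R1 ← R1 / (4).
R2 ← R2 − 20·R1.
R3 ← R3 − 6·R1.
R2 ← R2 / (-27).
R1 ← R1 − 3/2·R2.
R3 ← R3 + 9·R2.
Rank is 2 with 3 unknowns, leaving z free.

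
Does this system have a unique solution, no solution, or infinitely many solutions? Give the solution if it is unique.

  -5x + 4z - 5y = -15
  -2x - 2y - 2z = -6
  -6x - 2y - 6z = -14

x = 2, y = 1, z = 0

Row-reduce the augmented matrix:
R1 ← R1 / (-5).
R2 ← R2 + 2·R1.
R3 ← R3 + 6·R1.
Swap R2 and R3.
R2 ← R2 / (4).
R1 ← R1 − 1·R2.
R3 ← R3 / (-18/5).
R1 ← R1 − 19/10·R3.
R2 ← R2 + 27/10·R3.
Reading off the reduced rows gives x = 2, y = 1, z = 0.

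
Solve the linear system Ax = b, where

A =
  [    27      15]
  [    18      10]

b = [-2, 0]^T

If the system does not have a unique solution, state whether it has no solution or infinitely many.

no solution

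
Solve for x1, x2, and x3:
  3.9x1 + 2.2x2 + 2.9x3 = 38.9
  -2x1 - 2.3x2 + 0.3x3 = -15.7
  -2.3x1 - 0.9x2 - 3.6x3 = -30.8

x1 = 4, x2 = 4, x3 = 5

Row-reduce the augmented matrix:
R1 ← R1 / (39/10).
R2 ← R2 + 2·R1.
R3 ← R3 + 23/10·R1.
R2 ← R2 / (-457/390).
R1 ← R1 − 22/39·R2.
R3 ← R3 − 31/78·R2.
R3 ← R3 / (-2933/2285).
R1 ← R1 − 733/457·R3.
R2 ← R2 + 697/457·R3.
Reading off the reduced rows gives x1 = 4, x2 = 4, x3 = 5.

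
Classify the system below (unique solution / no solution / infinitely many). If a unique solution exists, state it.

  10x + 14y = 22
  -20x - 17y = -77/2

Row-reduce the augmented matrix:
R1 ← R1 / (10).
R2 ← R2 + 20·R1.
R2 ← R2 / (11).
R1 ← R1 − 7/5·R2.
Reading off the reduced rows gives x = 3/2, y = 1/2.

x = 3/2, y = 1/2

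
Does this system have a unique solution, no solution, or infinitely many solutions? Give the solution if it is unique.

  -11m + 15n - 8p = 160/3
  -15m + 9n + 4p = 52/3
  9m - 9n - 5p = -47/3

Row-reduce the augmented matrix:
R1 ← R1 / (-11).
R2 ← R2 + 15·R1.
R3 ← R3 − 9·R1.
R2 ← R2 / (-126/11).
R1 ← R1 + 15/11·R2.
R3 ← R3 − 36/11·R2.
R3 ← R3 / (-51/7).
R1 ← R1 + 22/21·R3.
R2 ← R2 + 82/63·R3.
Reading off the reduced rows gives m = 0, n = 8/3, p = -5/3.

m = 0, n = 8/3, p = -5/3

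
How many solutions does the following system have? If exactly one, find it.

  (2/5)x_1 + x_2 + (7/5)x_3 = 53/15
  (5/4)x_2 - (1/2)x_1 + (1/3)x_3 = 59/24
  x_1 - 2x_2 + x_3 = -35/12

Row-reduce the augmented matrix:
R1 ← R1 / (2/5).
R2 ← R2 + 1/2·R1.
R3 ← R3 − 1·R1.
R2 ← R2 / (5/2).
R1 ← R1 − 5/2·R2.
R3 ← R3 + 9/2·R2.
R3 ← R3 / (5/4).
R1 ← R1 − 17/12·R3.
R2 ← R2 − 5/6·R3.
Reading off the reduced rows gives x_1 = 5/4, x_2 = 7/3, x_3 = 1/2.

x_1 = 5/4, x_2 = 7/3, x_3 = 1/2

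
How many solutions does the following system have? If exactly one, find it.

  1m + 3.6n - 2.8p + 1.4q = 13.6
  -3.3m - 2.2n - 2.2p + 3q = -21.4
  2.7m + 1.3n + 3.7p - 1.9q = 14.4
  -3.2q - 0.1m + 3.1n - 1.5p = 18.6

Row-reduce the augmented matrix:
R2 ← R2 + 33/10·R1.
R3 ← R3 − 27/10·R1.
R4 ← R4 + 1/10·R1.
R2 ← R2 / (242/25).
R1 ← R1 − 18/5·R2.
R3 ← R3 + 421/50·R2.
R4 ← R4 − 173/50·R2.
R3 ← R3 / (72/55).
R1 ← R1 − 16/11·R3.
R2 ← R2 + 13/11·R3.
R4 ← R4 − 127/55·R3.
R4 ← R4 / (-236209/31680).
R1 ← R1 + 985/396·R4.
R2 ← R2 − 10411/6336·R4.
R3 ← R3 − 4589/6336·R4.
Reading off the reduced rows gives m = 2, n = 4, p = 0, q = -2.

m = 2, n = 4, p = 0, q = -2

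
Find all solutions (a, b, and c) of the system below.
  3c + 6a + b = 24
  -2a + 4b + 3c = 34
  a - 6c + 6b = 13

a = 1, b = 6, c = 4

Row-reduce the augmented matrix:
R1 ← R1 / (6).
R2 ← R2 + 2·R1.
R3 ← R3 − 1·R1.
R2 ← R2 / (13/3).
R1 ← R1 − 1/6·R2.
R3 ← R3 − 35/6·R2.
R3 ← R3 / (-309/26).
R1 ← R1 − 9/26·R3.
R2 ← R2 − 12/13·R3.
Reading off the reduced rows gives a = 1, b = 6, c = 4.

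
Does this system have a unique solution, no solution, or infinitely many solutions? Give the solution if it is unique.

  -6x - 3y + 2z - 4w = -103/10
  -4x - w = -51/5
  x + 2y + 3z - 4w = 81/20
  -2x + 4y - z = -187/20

x = 14/5, y = -1, z = -1/4, w = -1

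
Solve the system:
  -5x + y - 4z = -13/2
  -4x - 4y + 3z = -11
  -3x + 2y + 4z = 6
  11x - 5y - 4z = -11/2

Row-reduce the augmented matrix:
R1 ← R1 / (-5).
R2 ← R2 + 4·R1.
R3 ← R3 + 3·R1.
R4 ← R4 − 11·R1.
R2 ← R2 / (-24/5).
R1 ← R1 + 1/5·R2.
R3 ← R3 − 7/5·R2.
R4 ← R4 + 14/5·R2.
R3 ← R3 / (197/24).
R1 ← R1 − 13/24·R3.
R2 ← R2 + 31/24·R3.
R4 ← R4 + 197/12·R3.
R4 reduces to 0 = 0, so the extra equation is consistent.
Reading off the reduced rows gives x = 1, y = 5/2, z = 1.

x = 1, y = 5/2, z = 1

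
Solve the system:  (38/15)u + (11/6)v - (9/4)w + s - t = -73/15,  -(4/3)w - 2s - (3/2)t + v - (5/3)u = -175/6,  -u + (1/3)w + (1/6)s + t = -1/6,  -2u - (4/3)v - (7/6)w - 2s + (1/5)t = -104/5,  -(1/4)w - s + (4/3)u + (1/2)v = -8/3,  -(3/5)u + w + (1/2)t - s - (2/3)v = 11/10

Row-reduce the augmented matrix:
R1 ← R1 / (38/15).
R2 ← R2 + 5/3·R1.
R3 ← R3 + 1·R1.
R4 ← R4 + 2·R1.
R5 ← R5 − 4/3·R1.
R6 ← R6 + 3/5·R1.
R2 ← R2 / (503/228).
R1 ← R1 − 55/76·R2.
R3 ← R3 − 55/76·R2.
R4 ← R4 − 13/114·R2.
R5 ← R5 + 53/114·R2.
R6 ← R6 + 53/228·R2.
R3 ← R3 / (1111/3018).
R1 ← R1 − 35/1006·R3.
R2 ← R2 + 1283/1006·R3.
R4 ← R4 + 8443/3018·R3.
R5 ← R5 − 515/1509·R3.
R6 ← R6 − 515/3018·R3.
R4 ← R4 / (43135/6666).
R1 ← R1 − 1645/2222·R4.
R2 ← R2 − 6359/2222·R4.
R3 ← R3 − 3023/1111·R4.
R5 ← R5 + 9125/3333·R4.
R6 ← R6 + 9125/6666·R4.
R5 ← R5 / (24794/8627).
R1 ← R1 + 77469/86270·R5.
R2 ← R2 + 136062/215675·R5.
R3 ← R3 + 92328/215675·R5.
R4 ← R4 − 316671/215675·R5.
R6 ← R6 − 12397/8627·R5.
R6 reduces to 0 = 0, so the extra equation is consistent.
Reading off the reduced rows gives u = 4, v = -3, w = 6, s = 5, t = 1.

u = 4, v = -3, w = 6, s = 5, t = 1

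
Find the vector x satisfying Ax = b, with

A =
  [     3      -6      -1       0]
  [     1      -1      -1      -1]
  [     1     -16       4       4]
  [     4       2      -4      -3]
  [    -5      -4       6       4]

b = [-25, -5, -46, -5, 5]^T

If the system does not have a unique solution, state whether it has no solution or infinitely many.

Row-reduce:
R1 ← R1 / (3).
R2 ← R2 − 1·R1.
R3 ← R3 − 1·R1.
R4 ← R4 − 4·R1.
R5 ← R5 + 5·R1.
R1 ← R1 + 2·R2.
R3 ← R3 + 14·R2.
R4 ← R4 − 10·R2.
R5 ← R5 + 14·R2.
R3 ← R3 / (-5).
R1 ← R1 + 5/3·R3.
R2 ← R2 + 2/3·R3.
R4 ← R4 − 4·R3.
R5 ← R5 + 5·R3.
R4 ← R4 / (-1).
R1 ← R1 − 4/3·R4.
R2 ← R2 − 1/3·R4.
R3 ← R3 − 2·R4.
Row 5 reduces to 0 = 1, a contradiction. The system is inconsistent.

no solution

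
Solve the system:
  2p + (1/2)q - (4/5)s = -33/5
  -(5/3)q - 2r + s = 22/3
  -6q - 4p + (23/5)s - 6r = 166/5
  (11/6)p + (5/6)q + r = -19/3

Row-reduce:
R1 ← R1 / (2).
R3 ← R3 + 4·R1.
R4 ← R4 − 11/6·R1.
R2 ← R2 / (-5/3).
R1 ← R1 − 1/4·R2.
R3 ← R3 + 5·R2.
R4 ← R4 − 3/8·R2.
Swap R3 and R4.
R3 ← R3 / (11/20).
R1 ← R1 + 3/10·R3.
R2 ← R2 − 6/5·R3.
Row 4 reduces to 0 = -2, a contradiction. The system is inconsistent.

no solution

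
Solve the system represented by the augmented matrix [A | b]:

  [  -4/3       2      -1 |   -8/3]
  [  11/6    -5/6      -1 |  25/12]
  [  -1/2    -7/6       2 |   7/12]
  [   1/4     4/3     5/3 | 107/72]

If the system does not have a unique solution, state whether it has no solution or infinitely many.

Row-reduce the augmented matrix:
R1 ← R1 / (-4/3).
R2 ← R2 − 11/6·R1.
R3 ← R3 + 1/2·R1.
R4 ← R4 − 1/4·R1.
R2 ← R2 / (23/12).
R1 ← R1 + 3/2·R2.
R3 ← R3 + 23/12·R2.
R4 ← R4 − 41/24·R2.
Swap R3 and R4.
R3 ← R3 / (1985/552).
R1 ← R1 + 51/46·R3.
R2 ← R2 + 57/46·R3.
R4 reduces to 0 = 0, so the extra equation is consistent.
Reading off the reduced rows gives x_1 = 3/2, x_2 = 0, x_3 = 2/3.

x_1 = 3/2, x_2 = 0, x_3 = 2/3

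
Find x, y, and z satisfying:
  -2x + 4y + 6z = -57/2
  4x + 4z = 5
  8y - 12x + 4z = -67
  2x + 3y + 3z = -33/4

x = 3, y = -3, z = -7/4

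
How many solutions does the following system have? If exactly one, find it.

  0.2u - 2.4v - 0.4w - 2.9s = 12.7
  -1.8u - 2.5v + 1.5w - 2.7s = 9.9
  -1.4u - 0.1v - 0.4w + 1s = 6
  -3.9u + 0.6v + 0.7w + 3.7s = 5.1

u = -2, v = -6, w = -4, s = 1

Row-reduce the augmented matrix:
R1 ← R1 / (1/5).
R2 ← R2 + 9/5·R1.
R3 ← R3 + 7/5·R1.
R4 ← R4 + 39/10·R1.
R2 ← R2 / (-241/10).
R1 ← R1 + 12·R2.
R3 ← R3 + 169/10·R2.
R4 ← R4 + 231/5·R2.
R3 ← R3 / (-4163/2410).
R1 ← R1 + 230/241·R3.
R2 ← R2 − 21/241·R3.
R4 ← R4 + 7409/2410·R3.
R4 ← R4 / (63743/83260).
R1 ← R1 + 237/362·R4.
R2 ← R2 − 5163/4163·R4.
R3 ← R3 + 2159/4163·R4.
Reading off the reduced rows gives u = -2, v = -6, w = -4, s = 1.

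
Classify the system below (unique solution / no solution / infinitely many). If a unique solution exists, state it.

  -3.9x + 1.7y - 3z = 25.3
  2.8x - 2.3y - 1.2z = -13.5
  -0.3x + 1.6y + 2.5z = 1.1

x = -2, y = 5, z = -3

Row-reduce the augmented matrix:
R1 ← R1 / (-39/10).
R2 ← R2 − 14/5·R1.
R3 ← R3 + 3/10·R1.
R2 ← R2 / (-421/390).
R1 ← R1 + 17/39·R2.
R3 ← R3 − 191/130·R2.
R3 ← R3 / (-7721/4210).
R1 ← R1 − 894/421·R3.
R2 ← R2 − 1308/421·R3.
Reading off the reduced rows gives x = -2, y = 5, z = -3.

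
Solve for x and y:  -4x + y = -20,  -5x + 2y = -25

From equation 1: y = -20 + 4·x.
Substitute into equation 2 and solve: x = 5.
Then y = 0.

x = 5, y = 0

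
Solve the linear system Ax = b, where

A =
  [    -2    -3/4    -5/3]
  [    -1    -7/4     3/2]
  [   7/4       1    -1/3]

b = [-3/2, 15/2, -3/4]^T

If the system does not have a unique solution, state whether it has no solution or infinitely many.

x_1 = 3, x_2 = -6, x_3 = 0

Row-reduce the augmented matrix:
R1 ← R1 / (-2).
R2 ← R2 + 1·R1.
R3 ← R3 − 7/4·R1.
R2 ← R2 / (-11/8).
R1 ← R1 − 3/8·R2.
R3 ← R3 − 11/32·R2.
R3 ← R3 / (-29/24).
R1 ← R1 − 97/66·R3.
R2 ← R2 + 56/33·R3.
Reading off the reduced rows gives x_1 = 3, x_2 = -6, x_3 = 0.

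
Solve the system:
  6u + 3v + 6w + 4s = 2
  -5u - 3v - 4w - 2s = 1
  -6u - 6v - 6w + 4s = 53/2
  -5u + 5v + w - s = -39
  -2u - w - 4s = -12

no solution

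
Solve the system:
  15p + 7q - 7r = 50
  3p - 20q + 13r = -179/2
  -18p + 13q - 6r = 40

no solution

Row-reduce:
R1 ← R1 / (15).
R2 ← R2 − 3·R1.
R3 ← R3 + 18·R1.
R2 ← R2 / (-107/5).
R1 ← R1 − 7/15·R2.
R3 ← R3 − 107/5·R2.
Row 3 reduces to 0 = 1/2, a contradiction. The system is inconsistent.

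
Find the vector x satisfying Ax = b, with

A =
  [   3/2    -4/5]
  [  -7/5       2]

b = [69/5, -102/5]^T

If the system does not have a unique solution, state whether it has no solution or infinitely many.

x_1 = 6, x_2 = -6

Row-reduce the augmented matrix:
R1 ← R1 / (3/2).
R2 ← R2 + 7/5·R1.
R2 ← R2 / (94/75).
R1 ← R1 + 8/15·R2.
Reading off the reduced rows gives x_1 = 6, x_2 = -6.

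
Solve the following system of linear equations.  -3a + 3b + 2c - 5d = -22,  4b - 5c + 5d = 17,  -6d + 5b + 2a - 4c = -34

Row-reduce:
R1 ← R1 / (-3).
R3 ← R3 − 2·R1.
R2 ← R2 / (4).
R1 ← R1 + 1·R2.
R3 ← R3 − 7·R2.
R3 ← R3 / (73/12).
R1 ← R1 + 23/12·R3.
R2 ← R2 + 5/4·R3.
Rank is 3 with 4 unknowns, leaving d free.

infinitely many solutions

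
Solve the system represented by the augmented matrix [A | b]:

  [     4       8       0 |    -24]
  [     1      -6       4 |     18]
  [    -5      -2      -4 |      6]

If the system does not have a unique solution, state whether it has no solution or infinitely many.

Row-reduce:
R1 ← R1 / (4).
R2 ← R2 − 1·R1.
R3 ← R3 + 5·R1.
R2 ← R2 / (-8).
R1 ← R1 − 2·R2.
R3 ← R3 − 8·R2.
Rank is 2 with 3 unknowns, leaving x_3 free.

infinitely many solutions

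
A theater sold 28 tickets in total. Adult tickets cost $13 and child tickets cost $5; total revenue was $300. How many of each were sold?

Let a = adult tickets, c = child tickets.
  a + c = 28
  13a + 5c = 300
Row-reduce the augmented matrix:
R2 ← R2 − 13·R1.
R2 ← R2 / (-8).
R1 ← R1 − 1·R2.
Reading off the reduced rows gives a = 20, c = 8.

adult tickets: 20, child tickets: 8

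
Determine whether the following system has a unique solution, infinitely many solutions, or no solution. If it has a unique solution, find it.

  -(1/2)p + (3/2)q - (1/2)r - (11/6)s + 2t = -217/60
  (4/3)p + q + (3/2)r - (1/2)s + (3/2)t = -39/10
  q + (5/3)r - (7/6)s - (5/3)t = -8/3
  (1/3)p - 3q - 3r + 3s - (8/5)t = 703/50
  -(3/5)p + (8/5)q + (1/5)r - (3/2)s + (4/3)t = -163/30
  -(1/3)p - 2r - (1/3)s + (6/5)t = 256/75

Row-reduce the augmented matrix:
R1 ← R1 / (-1/2).
R2 ← R2 − 4/3·R1.
R4 ← R4 − 1/3·R1.
R5 ← R5 + 3/5·R1.
R6 ← R6 + 1/3·R1.
R2 ← R2 / (5).
R1 ← R1 + 3·R2.
R3 ← R3 − 1·R2.
R4 ← R4 + 2·R2.
R5 ← R5 + 1/5·R2.
R6 ← R6 + 1·R2.
R3 ← R3 / (49/30).
R1 ← R1 − 11/10·R3.
R2 ← R2 − 1/30·R3.
R4 ← R4 + 49/15·R3.
R5 ← R5 − 121/150·R3.
R6 ← R6 + 49/30·R3.
R4 ← R4 / (-5/9).
R1 ← R1 − 145/294·R4.
R2 ← R2 + 949/882·R4.
R3 ← R3 + 8/147·R4.
R5 ← R5 − 233/441·R4.
R6 ← R6 + 5/18·R4.
R5 ← R5 / (-9992/3675).
R1 ← R1 + 258/245·R5.
R2 ← R2 − 10291/1225·R5.
R3 ← R3 + 1843/1225·R5.
R4 ← R4 − 162/25·R5.
R6 reduces to 0 = 0, so the extra equation is consistent.
Reading off the reduced rows gives p = 3, q = -3/2, r = -3, s = -1, t = -8/5.

p = 3, q = -3/2, r = -3, s = -1, t = -8/5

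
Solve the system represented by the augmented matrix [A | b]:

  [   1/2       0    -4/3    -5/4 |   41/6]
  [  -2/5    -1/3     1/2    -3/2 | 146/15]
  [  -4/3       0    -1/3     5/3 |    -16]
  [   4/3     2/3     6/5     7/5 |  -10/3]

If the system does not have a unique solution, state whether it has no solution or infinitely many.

x_1 = 4, x_2 = -4, x_3 = 2, x_4 = -6

Row-reduce the augmented matrix:
R1 ← R1 / (1/2).
R2 ← R2 + 2/5·R1.
R3 ← R3 + 4/3·R1.
R4 ← R4 − 4/3·R1.
R2 ← R2 / (-1/3).
R4 ← R4 − 2/3·R2.
R3 ← R3 / (-35/9).
R1 ← R1 + 8/3·R3.
R2 ← R2 − 17/10·R3.
R4 ← R4 − 163/45·R3.
R4 ← R4 / (-191/105).
R1 ← R1 + 19/14·R4.
R2 ← R2 − 237/35·R4.
R3 ← R3 − 3/7·R4.
Reading off the reduced rows gives x_1 = 4, x_2 = -4, x_3 = 2, x_4 = -6.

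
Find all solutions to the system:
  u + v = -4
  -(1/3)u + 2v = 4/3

u = -4, v = 0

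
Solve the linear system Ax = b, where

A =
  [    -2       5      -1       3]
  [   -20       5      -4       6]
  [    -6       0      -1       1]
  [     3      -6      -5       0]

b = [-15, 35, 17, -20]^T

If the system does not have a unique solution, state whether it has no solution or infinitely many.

no solution

Row-reduce:
R1 ← R1 / (-2).
R2 ← R2 + 20·R1.
R3 ← R3 + 6·R1.
R4 ← R4 − 3·R1.
R2 ← R2 / (-45).
R1 ← R1 + 5/2·R2.
R3 ← R3 + 15·R2.
R4 ← R4 − 3/2·R2.
Swap R3 and R4.
R3 ← R3 / (-63/10).
R1 ← R1 − 1/6·R3.
R2 ← R2 + 2/15·R3.
Row 4 reduces to 0 = 1/3, a contradiction. The system is inconsistent.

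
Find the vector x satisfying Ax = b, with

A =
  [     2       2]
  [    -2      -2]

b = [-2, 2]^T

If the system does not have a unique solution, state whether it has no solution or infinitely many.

Row-reduce:
R1 ← R1 / (2).
R2 ← R2 + 2·R1.
Rank is 1 with 2 unknowns, leaving x_2 free.

infinitely many solutions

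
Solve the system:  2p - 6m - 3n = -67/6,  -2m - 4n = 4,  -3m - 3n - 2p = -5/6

Row-reduce the augmented matrix:
R1 ← R1 / (-6).
R2 ← R2 + 2·R1.
R3 ← R3 + 3·R1.
R2 ← R2 / (-3).
R1 ← R1 − 1/2·R2.
R3 ← R3 + 3/2·R2.
R3 ← R3 / (-8/3).
R1 ← R1 + 4/9·R3.
R2 ← R2 − 2/9·R3.
Reading off the reduced rows gives m = 3, n = -5/2, p = -1/3.

m = 3, n = -5/2, p = -1/3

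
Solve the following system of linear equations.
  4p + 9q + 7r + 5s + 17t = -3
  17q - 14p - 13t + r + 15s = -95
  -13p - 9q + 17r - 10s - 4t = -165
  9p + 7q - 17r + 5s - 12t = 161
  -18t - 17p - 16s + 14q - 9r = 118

p = 6, q = 5, r = -6, s = -6, t = 0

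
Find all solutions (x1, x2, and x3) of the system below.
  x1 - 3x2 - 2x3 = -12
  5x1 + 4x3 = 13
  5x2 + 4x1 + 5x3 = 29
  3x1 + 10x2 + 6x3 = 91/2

no solution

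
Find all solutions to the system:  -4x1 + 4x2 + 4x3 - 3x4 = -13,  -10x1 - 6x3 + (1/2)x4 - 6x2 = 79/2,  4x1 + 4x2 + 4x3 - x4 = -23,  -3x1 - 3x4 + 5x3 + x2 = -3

infinitely many solutions

Row-reduce:
R1 ← R1 / (-4).
R2 ← R2 + 10·R1.
R3 ← R3 − 4·R1.
R4 ← R4 + 3·R1.
R2 ← R2 / (-16).
R1 ← R1 + 1·R2.
R3 ← R3 − 8·R2.
R4 ← R4 + 2·R2.
Swap R3 and R4.
R3 ← R3 / (4).
R2 ← R2 − 1·R3.
Rank is 3 with 4 unknowns, leaving x4 free.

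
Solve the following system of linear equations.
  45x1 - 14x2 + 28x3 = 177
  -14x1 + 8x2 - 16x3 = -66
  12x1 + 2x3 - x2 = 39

infinitely many solutions

Row-reduce:
R1 ← R1 / (45).
R2 ← R2 + 14·R1.
R3 ← R3 − 12·R1.
R2 ← R2 / (164/45).
R1 ← R1 + 14/45·R2.
R3 ← R3 − 41/15·R2.
Rank is 2 with 3 unknowns, leaving x3 free.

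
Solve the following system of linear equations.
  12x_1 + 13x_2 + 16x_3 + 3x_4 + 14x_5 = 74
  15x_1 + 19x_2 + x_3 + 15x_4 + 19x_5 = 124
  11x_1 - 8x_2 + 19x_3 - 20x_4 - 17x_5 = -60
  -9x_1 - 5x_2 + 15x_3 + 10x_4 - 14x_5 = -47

Row-reduce:
R1 ← R1 / (12).
R2 ← R2 − 15·R1.
R3 ← R3 − 11·R1.
R4 ← R4 + 9·R1.
R2 ← R2 / (11/4).
R1 ← R1 − 13/12·R2.
R3 ← R3 + 239/12·R2.
R4 ← R4 − 19/4·R2.
R3 ← R3 / (-1466/11).
R1 ← R1 − 97/11·R3.
R2 ← R2 + 76/11·R3.
R4 ← R4 − 658/11·R3.
R4 ← R4 / (14057/733).
R1 ← R1 + 217/733·R4.
R2 ← R2 − 767/733·R4.
R3 ← R3 + 323/733·R4.
Rank is 4 with 5 unknowns, leaving x_5 free.

infinitely many solutions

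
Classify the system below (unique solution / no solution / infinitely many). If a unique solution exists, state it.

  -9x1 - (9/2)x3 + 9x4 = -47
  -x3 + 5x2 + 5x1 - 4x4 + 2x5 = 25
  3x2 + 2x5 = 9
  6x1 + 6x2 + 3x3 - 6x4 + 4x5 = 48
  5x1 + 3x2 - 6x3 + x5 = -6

Row-reduce:
R1 ← R1 / (-9).
R2 ← R2 − 5·R1.
R4 ← R4 − 6·R1.
R5 ← R5 − 5·R1.
R2 ← R2 / (5).
R3 ← R3 − 3·R2.
R4 ← R4 − 6·R2.
R5 ← R5 − 3·R2.
R3 ← R3 / (21/10).
R1 ← R1 − 1/2·R3.
R2 ← R2 + 7/10·R3.
R4 ← R4 − 21/5·R3.
R5 ← R5 + 32/5·R3.
Swap R4 and R5.
R4 ← R4 / (18/7).
R1 ← R1 + 6/7·R4.
R3 ← R3 + 2/7·R4.
Row 5 reduces to 0 = -4/3, a contradiction. The system is inconsistent.

no solution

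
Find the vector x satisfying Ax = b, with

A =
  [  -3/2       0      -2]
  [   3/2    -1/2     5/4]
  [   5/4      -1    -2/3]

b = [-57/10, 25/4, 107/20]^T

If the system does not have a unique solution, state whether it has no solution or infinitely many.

Row-reduce the augmented matrix:
R1 ← R1 / (-3/2).
R2 ← R2 − 3/2·R1.
R3 ← R3 − 5/4·R1.
R2 ← R2 / (-1/2).
R3 ← R3 + 1·R2.
R3 ← R3 / (-5/6).
R1 ← R1 − 4/3·R3.
R2 ← R2 − 3/2·R3.
Reading off the reduced rows gives x_1 = 3, x_2 = -2, x_3 = 3/5.

x_1 = 3, x_2 = -2, x_3 = 3/5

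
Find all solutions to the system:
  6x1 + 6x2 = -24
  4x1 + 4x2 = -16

infinitely many solutions

Row-reduce:
R1 ← R1 / (6).
R2 ← R2 − 4·R1.
Rank is 1 with 2 unknowns, leaving x2 free.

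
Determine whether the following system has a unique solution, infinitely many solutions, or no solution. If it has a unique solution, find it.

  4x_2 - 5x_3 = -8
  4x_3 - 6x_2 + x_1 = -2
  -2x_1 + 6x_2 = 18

Row-reduce the augmented matrix:
Swap R1 and R2.
R3 ← R3 + 2·R1.
R2 ← R2 / (4).
R1 ← R1 + 6·R2.
R3 ← R3 + 6·R2.
R3 ← R3 / (1/2).
R1 ← R1 + 7/2·R3.
R2 ← R2 + 5/4·R3.
Reading off the reduced rows gives x_1 = 0, x_2 = 3, x_3 = 4.

x_1 = 0, x_2 = 3, x_3 = 4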